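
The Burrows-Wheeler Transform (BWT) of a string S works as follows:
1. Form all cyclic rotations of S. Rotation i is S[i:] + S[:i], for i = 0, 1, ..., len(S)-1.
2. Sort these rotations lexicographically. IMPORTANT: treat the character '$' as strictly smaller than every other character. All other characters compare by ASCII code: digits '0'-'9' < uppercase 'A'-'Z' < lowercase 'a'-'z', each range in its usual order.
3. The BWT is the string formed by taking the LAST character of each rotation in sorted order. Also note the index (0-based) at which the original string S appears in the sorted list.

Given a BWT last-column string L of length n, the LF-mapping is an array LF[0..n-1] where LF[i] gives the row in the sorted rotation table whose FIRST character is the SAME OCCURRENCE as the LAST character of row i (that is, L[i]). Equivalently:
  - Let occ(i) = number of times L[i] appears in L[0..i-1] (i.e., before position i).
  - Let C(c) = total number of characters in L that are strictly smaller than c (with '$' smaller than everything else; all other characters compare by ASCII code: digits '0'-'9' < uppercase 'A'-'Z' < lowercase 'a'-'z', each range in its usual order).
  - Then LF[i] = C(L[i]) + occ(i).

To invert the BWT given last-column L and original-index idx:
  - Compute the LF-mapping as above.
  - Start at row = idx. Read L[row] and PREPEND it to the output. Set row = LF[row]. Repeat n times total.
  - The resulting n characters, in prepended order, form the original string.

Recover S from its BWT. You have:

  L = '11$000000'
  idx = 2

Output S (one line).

Answer: 00010001$

Derivation:
LF mapping: 7 8 0 1 2 3 4 5 6
Walk LF starting at row 2, prepending L[row]:
  step 1: row=2, L[2]='$', prepend. Next row=LF[2]=0
  step 2: row=0, L[0]='1', prepend. Next row=LF[0]=7
  step 3: row=7, L[7]='0', prepend. Next row=LF[7]=5
  step 4: row=5, L[5]='0', prepend. Next row=LF[5]=3
  step 5: row=3, L[3]='0', prepend. Next row=LF[3]=1
  step 6: row=1, L[1]='1', prepend. Next row=LF[1]=8
  step 7: row=8, L[8]='0', prepend. Next row=LF[8]=6
  step 8: row=6, L[6]='0', prepend. Next row=LF[6]=4
  step 9: row=4, L[4]='0', prepend. Next row=LF[4]=2
Reversed output: 00010001$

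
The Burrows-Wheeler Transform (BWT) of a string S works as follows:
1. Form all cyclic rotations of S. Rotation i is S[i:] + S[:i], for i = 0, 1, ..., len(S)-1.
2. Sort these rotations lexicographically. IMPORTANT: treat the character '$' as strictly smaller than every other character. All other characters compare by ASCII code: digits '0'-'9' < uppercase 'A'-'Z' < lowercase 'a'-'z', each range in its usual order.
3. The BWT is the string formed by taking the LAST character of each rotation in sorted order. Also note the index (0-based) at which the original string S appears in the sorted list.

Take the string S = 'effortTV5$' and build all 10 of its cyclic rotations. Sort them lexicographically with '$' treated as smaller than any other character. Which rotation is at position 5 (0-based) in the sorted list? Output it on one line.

Answer: ffortTV5$e

Derivation:
All 10 rotations (rotation i = S[i:]+S[:i]):
  rot[0] = effortTV5$
  rot[1] = ffortTV5$e
  rot[2] = fortTV5$ef
  rot[3] = ortTV5$eff
  rot[4] = rtTV5$effo
  rot[5] = tTV5$effor
  rot[6] = TV5$effort
  rot[7] = V5$effortT
  rot[8] = 5$effortTV
  rot[9] = $effortTV5
Sorted (with $ < everything):
  sorted[0] = $effortTV5
  sorted[1] = 5$effortTV
  sorted[2] = TV5$effort
  sorted[3] = V5$effortT
  sorted[4] = effortTV5$
  sorted[5] = ffortTV5$e
  sorted[6] = fortTV5$ef
  sorted[7] = ortTV5$eff
  sorted[8] = rtTV5$effo
  sorted[9] = tTV5$effor
sorted[5] = ffortTV5$e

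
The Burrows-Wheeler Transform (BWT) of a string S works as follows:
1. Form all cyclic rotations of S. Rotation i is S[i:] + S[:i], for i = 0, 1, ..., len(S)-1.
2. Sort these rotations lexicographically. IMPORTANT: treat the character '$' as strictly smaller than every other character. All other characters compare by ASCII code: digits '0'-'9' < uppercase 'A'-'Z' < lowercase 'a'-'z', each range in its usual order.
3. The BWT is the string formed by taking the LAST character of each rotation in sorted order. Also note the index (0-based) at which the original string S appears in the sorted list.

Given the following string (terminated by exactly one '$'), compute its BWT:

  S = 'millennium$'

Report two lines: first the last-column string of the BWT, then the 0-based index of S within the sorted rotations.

All 11 rotations (rotation i = S[i:]+S[:i]):
  rot[0] = millennium$
  rot[1] = illennium$m
  rot[2] = llennium$mi
  rot[3] = lennium$mil
  rot[4] = ennium$mill
  rot[5] = nnium$mille
  rot[6] = nium$millen
  rot[7] = ium$millenn
  rot[8] = um$millenni
  rot[9] = m$millenniu
  rot[10] = $millennium
Sorted (with $ < everything):
  sorted[0] = $millennium  (last char: 'm')
  sorted[1] = ennium$mill  (last char: 'l')
  sorted[2] = illennium$m  (last char: 'm')
  sorted[3] = ium$millenn  (last char: 'n')
  sorted[4] = lennium$mil  (last char: 'l')
  sorted[5] = llennium$mi  (last char: 'i')
  sorted[6] = m$millenniu  (last char: 'u')
  sorted[7] = millennium$  (last char: '$')
  sorted[8] = nium$millen  (last char: 'n')
  sorted[9] = nnium$mille  (last char: 'e')
  sorted[10] = um$millenni  (last char: 'i')
Last column: mlmnliu$nei
Original string S is at sorted index 7

Answer: mlmnliu$nei
7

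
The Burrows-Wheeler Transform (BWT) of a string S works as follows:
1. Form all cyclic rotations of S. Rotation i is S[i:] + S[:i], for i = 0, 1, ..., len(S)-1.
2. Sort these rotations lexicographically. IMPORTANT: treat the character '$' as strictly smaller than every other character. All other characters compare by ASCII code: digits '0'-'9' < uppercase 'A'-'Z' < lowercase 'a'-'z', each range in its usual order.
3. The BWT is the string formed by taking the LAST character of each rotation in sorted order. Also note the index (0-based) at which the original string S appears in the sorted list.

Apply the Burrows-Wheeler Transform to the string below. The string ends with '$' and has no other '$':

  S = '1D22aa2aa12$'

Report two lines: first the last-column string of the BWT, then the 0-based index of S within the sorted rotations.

Answer: 2a$1Da21aa22
2

Derivation:
All 12 rotations (rotation i = S[i:]+S[:i]):
  rot[0] = 1D22aa2aa12$
  rot[1] = D22aa2aa12$1
  rot[2] = 22aa2aa12$1D
  rot[3] = 2aa2aa12$1D2
  rot[4] = aa2aa12$1D22
  rot[5] = a2aa12$1D22a
  rot[6] = 2aa12$1D22aa
  rot[7] = aa12$1D22aa2
  rot[8] = a12$1D22aa2a
  rot[9] = 12$1D22aa2aa
  rot[10] = 2$1D22aa2aa1
  rot[11] = $1D22aa2aa12
Sorted (with $ < everything):
  sorted[0] = $1D22aa2aa12  (last char: '2')
  sorted[1] = 12$1D22aa2aa  (last char: 'a')
  sorted[2] = 1D22aa2aa12$  (last char: '$')
  sorted[3] = 2$1D22aa2aa1  (last char: '1')
  sorted[4] = 22aa2aa12$1D  (last char: 'D')
  sorted[5] = 2aa12$1D22aa  (last char: 'a')
  sorted[6] = 2aa2aa12$1D2  (last char: '2')
  sorted[7] = D22aa2aa12$1  (last char: '1')
  sorted[8] = a12$1D22aa2a  (last char: 'a')
  sorted[9] = a2aa12$1D22a  (last char: 'a')
  sorted[10] = aa12$1D22aa2  (last char: '2')
  sorted[11] = aa2aa12$1D22  (last char: '2')
Last column: 2a$1Da21aa22
Original string S is at sorted index 2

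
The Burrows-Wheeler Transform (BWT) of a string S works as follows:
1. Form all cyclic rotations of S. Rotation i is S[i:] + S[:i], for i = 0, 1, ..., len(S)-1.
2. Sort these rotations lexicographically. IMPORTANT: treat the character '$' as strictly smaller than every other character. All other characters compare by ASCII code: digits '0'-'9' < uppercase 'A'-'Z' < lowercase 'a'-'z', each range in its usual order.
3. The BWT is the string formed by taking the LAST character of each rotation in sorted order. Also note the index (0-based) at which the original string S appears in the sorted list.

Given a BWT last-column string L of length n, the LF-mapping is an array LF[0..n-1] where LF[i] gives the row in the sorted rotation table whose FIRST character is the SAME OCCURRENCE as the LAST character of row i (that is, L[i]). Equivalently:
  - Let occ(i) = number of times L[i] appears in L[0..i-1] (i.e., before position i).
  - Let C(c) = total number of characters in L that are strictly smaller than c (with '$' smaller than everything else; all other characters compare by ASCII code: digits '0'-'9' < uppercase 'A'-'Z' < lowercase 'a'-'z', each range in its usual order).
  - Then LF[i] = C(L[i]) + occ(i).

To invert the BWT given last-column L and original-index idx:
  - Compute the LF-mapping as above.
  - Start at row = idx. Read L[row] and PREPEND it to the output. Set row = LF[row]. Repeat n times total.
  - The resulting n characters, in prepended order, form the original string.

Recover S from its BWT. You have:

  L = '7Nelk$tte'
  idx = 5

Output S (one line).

Answer: kettleN7$

Derivation:
LF mapping: 1 2 3 6 5 0 7 8 4
Walk LF starting at row 5, prepending L[row]:
  step 1: row=5, L[5]='$', prepend. Next row=LF[5]=0
  step 2: row=0, L[0]='7', prepend. Next row=LF[0]=1
  step 3: row=1, L[1]='N', prepend. Next row=LF[1]=2
  step 4: row=2, L[2]='e', prepend. Next row=LF[2]=3
  step 5: row=3, L[3]='l', prepend. Next row=LF[3]=6
  step 6: row=6, L[6]='t', prepend. Next row=LF[6]=7
  step 7: row=7, L[7]='t', prepend. Next row=LF[7]=8
  step 8: row=8, L[8]='e', prepend. Next row=LF[8]=4
  step 9: row=4, L[4]='k', prepend. Next row=LF[4]=5
Reversed output: kettleN7$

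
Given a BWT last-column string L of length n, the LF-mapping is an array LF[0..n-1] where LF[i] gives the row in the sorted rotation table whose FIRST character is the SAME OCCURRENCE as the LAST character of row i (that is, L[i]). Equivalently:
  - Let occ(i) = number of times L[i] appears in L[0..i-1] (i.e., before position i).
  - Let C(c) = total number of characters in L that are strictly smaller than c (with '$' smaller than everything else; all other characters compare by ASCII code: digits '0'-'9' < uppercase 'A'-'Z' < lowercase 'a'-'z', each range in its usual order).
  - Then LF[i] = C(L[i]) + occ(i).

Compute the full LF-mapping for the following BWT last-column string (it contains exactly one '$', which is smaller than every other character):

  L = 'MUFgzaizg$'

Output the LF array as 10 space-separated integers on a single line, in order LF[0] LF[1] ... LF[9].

Char counts: '$':1, 'F':1, 'M':1, 'U':1, 'a':1, 'g':2, 'i':1, 'z':2
C (first-col start): C('$')=0, C('F')=1, C('M')=2, C('U')=3, C('a')=4, C('g')=5, C('i')=7, C('z')=8
L[0]='M': occ=0, LF[0]=C('M')+0=2+0=2
L[1]='U': occ=0, LF[1]=C('U')+0=3+0=3
L[2]='F': occ=0, LF[2]=C('F')+0=1+0=1
L[3]='g': occ=0, LF[3]=C('g')+0=5+0=5
L[4]='z': occ=0, LF[4]=C('z')+0=8+0=8
L[5]='a': occ=0, LF[5]=C('a')+0=4+0=4
L[6]='i': occ=0, LF[6]=C('i')+0=7+0=7
L[7]='z': occ=1, LF[7]=C('z')+1=8+1=9
L[8]='g': occ=1, LF[8]=C('g')+1=5+1=6
L[9]='$': occ=0, LF[9]=C('$')+0=0+0=0

Answer: 2 3 1 5 8 4 7 9 6 0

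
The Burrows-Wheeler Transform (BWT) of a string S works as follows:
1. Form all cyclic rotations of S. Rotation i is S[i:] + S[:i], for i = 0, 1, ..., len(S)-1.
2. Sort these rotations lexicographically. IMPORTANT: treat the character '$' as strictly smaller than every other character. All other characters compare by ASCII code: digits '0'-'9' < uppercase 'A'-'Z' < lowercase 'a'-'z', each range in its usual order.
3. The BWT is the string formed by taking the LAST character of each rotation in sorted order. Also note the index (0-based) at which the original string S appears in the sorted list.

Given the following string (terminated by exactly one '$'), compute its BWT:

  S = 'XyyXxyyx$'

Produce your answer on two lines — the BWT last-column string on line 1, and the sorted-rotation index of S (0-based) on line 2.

Answer: xy$yXyyXx
2

Derivation:
All 9 rotations (rotation i = S[i:]+S[:i]):
  rot[0] = XyyXxyyx$
  rot[1] = yyXxyyx$X
  rot[2] = yXxyyx$Xy
  rot[3] = Xxyyx$Xyy
  rot[4] = xyyx$XyyX
  rot[5] = yyx$XyyXx
  rot[6] = yx$XyyXxy
  rot[7] = x$XyyXxyy
  rot[8] = $XyyXxyyx
Sorted (with $ < everything):
  sorted[0] = $XyyXxyyx  (last char: 'x')
  sorted[1] = Xxyyx$Xyy  (last char: 'y')
  sorted[2] = XyyXxyyx$  (last char: '$')
  sorted[3] = x$XyyXxyy  (last char: 'y')
  sorted[4] = xyyx$XyyX  (last char: 'X')
  sorted[5] = yXxyyx$Xy  (last char: 'y')
  sorted[6] = yx$XyyXxy  (last char: 'y')
  sorted[7] = yyXxyyx$X  (last char: 'X')
  sorted[8] = yyx$XyyXx  (last char: 'x')
Last column: xy$yXyyXx
Original string S is at sorted index 2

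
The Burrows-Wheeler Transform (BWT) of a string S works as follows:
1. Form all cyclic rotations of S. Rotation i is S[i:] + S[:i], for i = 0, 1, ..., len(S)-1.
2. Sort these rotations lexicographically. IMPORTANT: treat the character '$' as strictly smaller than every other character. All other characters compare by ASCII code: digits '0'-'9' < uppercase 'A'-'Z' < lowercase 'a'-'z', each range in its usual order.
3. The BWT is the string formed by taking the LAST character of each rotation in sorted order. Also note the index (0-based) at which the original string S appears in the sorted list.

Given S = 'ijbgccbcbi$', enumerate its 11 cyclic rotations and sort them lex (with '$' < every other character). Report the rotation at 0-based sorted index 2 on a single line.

Answer: bgccbcbi$ij

Derivation:
All 11 rotations (rotation i = S[i:]+S[:i]):
  rot[0] = ijbgccbcbi$
  rot[1] = jbgccbcbi$i
  rot[2] = bgccbcbi$ij
  rot[3] = gccbcbi$ijb
  rot[4] = ccbcbi$ijbg
  rot[5] = cbcbi$ijbgc
  rot[6] = bcbi$ijbgcc
  rot[7] = cbi$ijbgccb
  rot[8] = bi$ijbgccbc
  rot[9] = i$ijbgccbcb
  rot[10] = $ijbgccbcbi
Sorted (with $ < everything):
  sorted[0] = $ijbgccbcbi
  sorted[1] = bcbi$ijbgcc
  sorted[2] = bgccbcbi$ij
  sorted[3] = bi$ijbgccbc
  sorted[4] = cbcbi$ijbgc
  sorted[5] = cbi$ijbgccb
  sorted[6] = ccbcbi$ijbg
  sorted[7] = gccbcbi$ijb
  sorted[8] = i$ijbgccbcb
  sorted[9] = ijbgccbcbi$
  sorted[10] = jbgccbcbi$i
sorted[2] = bgccbcbi$ij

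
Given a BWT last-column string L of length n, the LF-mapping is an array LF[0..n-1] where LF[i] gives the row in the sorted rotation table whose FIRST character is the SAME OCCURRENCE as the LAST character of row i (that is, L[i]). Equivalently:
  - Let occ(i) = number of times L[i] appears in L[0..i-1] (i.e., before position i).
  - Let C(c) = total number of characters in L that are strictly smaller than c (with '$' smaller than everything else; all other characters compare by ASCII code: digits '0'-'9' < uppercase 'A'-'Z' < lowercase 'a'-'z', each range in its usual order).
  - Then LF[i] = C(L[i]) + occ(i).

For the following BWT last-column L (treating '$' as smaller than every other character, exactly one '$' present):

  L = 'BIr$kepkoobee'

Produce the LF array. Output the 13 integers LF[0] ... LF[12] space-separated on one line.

Char counts: '$':1, 'B':1, 'I':1, 'b':1, 'e':3, 'k':2, 'o':2, 'p':1, 'r':1
C (first-col start): C('$')=0, C('B')=1, C('I')=2, C('b')=3, C('e')=4, C('k')=7, C('o')=9, C('p')=11, C('r')=12
L[0]='B': occ=0, LF[0]=C('B')+0=1+0=1
L[1]='I': occ=0, LF[1]=C('I')+0=2+0=2
L[2]='r': occ=0, LF[2]=C('r')+0=12+0=12
L[3]='$': occ=0, LF[3]=C('$')+0=0+0=0
L[4]='k': occ=0, LF[4]=C('k')+0=7+0=7
L[5]='e': occ=0, LF[5]=C('e')+0=4+0=4
L[6]='p': occ=0, LF[6]=C('p')+0=11+0=11
L[7]='k': occ=1, LF[7]=C('k')+1=7+1=8
L[8]='o': occ=0, LF[8]=C('o')+0=9+0=9
L[9]='o': occ=1, LF[9]=C('o')+1=9+1=10
L[10]='b': occ=0, LF[10]=C('b')+0=3+0=3
L[11]='e': occ=1, LF[11]=C('e')+1=4+1=5
L[12]='e': occ=2, LF[12]=C('e')+2=4+2=6

Answer: 1 2 12 0 7 4 11 8 9 10 3 5 6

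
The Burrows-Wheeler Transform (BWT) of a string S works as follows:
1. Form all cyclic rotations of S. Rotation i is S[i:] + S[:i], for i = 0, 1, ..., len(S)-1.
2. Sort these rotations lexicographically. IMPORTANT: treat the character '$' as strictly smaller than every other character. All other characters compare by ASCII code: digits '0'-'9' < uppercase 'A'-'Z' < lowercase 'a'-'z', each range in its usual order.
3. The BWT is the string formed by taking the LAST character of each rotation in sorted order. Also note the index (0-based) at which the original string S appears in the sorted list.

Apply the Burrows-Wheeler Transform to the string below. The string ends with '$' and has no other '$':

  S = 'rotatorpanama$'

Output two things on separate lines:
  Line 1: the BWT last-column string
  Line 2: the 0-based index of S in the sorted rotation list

Answer: amnptaatrr$ooa
10

Derivation:
All 14 rotations (rotation i = S[i:]+S[:i]):
  rot[0] = rotatorpanama$
  rot[1] = otatorpanama$r
  rot[2] = tatorpanama$ro
  rot[3] = atorpanama$rot
  rot[4] = torpanama$rota
  rot[5] = orpanama$rotat
  rot[6] = rpanama$rotato
  rot[7] = panama$rotator
  rot[8] = anama$rotatorp
  rot[9] = nama$rotatorpa
  rot[10] = ama$rotatorpan
  rot[11] = ma$rotatorpana
  rot[12] = a$rotatorpanam
  rot[13] = $rotatorpanama
Sorted (with $ < everything):
  sorted[0] = $rotatorpanama  (last char: 'a')
  sorted[1] = a$rotatorpanam  (last char: 'm')
  sorted[2] = ama$rotatorpan  (last char: 'n')
  sorted[3] = anama$rotatorp  (last char: 'p')
  sorted[4] = atorpanama$rot  (last char: 't')
  sorted[5] = ma$rotatorpana  (last char: 'a')
  sorted[6] = nama$rotatorpa  (last char: 'a')
  sorted[7] = orpanama$rotat  (last char: 't')
  sorted[8] = otatorpanama$r  (last char: 'r')
  sorted[9] = panama$rotator  (last char: 'r')
  sorted[10] = rotatorpanama$  (last char: '$')
  sorted[11] = rpanama$rotato  (last char: 'o')
  sorted[12] = tatorpanama$ro  (last char: 'o')
  sorted[13] = torpanama$rota  (last char: 'a')
Last column: amnptaatrr$ooa
Original string S is at sorted index 10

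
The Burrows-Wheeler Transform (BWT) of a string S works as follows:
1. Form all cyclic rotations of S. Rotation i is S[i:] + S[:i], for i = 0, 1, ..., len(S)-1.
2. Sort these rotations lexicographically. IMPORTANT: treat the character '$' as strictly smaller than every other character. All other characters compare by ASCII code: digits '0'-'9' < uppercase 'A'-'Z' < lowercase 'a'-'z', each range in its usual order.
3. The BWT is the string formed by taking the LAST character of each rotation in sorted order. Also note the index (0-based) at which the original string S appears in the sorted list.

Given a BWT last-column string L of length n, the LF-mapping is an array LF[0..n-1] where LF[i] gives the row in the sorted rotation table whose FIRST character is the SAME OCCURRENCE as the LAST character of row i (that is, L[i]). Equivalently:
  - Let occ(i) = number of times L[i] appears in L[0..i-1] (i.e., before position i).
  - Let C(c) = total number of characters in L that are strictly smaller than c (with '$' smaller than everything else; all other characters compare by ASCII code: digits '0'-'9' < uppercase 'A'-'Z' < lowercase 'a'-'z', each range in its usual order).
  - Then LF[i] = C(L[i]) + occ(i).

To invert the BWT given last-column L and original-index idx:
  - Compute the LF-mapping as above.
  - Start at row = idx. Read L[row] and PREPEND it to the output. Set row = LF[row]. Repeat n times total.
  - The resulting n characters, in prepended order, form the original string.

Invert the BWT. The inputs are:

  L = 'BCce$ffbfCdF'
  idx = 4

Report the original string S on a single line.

Answer: FfeCfbdfcCB$

Derivation:
LF mapping: 1 2 6 8 0 9 10 5 11 3 7 4
Walk LF starting at row 4, prepending L[row]:
  step 1: row=4, L[4]='$', prepend. Next row=LF[4]=0
  step 2: row=0, L[0]='B', prepend. Next row=LF[0]=1
  step 3: row=1, L[1]='C', prepend. Next row=LF[1]=2
  step 4: row=2, L[2]='c', prepend. Next row=LF[2]=6
  step 5: row=6, L[6]='f', prepend. Next row=LF[6]=10
  step 6: row=10, L[10]='d', prepend. Next row=LF[10]=7
  step 7: row=7, L[7]='b', prepend. Next row=LF[7]=5
  step 8: row=5, L[5]='f', prepend. Next row=LF[5]=9
  step 9: row=9, L[9]='C', prepend. Next row=LF[9]=3
  step 10: row=3, L[3]='e', prepend. Next row=LF[3]=8
  step 11: row=8, L[8]='f', prepend. Next row=LF[8]=11
  step 12: row=11, L[11]='F', prepend. Next row=LF[11]=4
Reversed output: FfeCfbdfcCB$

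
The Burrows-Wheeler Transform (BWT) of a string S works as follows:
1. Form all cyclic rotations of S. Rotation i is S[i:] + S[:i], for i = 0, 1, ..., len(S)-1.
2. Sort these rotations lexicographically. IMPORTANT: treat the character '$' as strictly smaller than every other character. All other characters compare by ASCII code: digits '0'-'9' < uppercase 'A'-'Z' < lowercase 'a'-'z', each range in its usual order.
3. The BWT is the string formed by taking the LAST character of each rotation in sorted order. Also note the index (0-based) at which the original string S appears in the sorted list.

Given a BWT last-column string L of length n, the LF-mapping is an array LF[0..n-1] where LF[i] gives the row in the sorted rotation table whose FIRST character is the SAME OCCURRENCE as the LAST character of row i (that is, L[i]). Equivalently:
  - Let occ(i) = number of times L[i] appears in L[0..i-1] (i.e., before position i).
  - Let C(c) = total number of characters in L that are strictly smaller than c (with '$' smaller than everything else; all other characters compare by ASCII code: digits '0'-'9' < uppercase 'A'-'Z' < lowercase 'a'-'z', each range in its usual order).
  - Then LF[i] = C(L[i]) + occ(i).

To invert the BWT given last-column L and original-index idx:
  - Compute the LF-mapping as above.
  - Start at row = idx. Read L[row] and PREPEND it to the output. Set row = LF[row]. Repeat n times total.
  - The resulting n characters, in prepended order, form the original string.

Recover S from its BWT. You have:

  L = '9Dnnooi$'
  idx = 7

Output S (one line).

LF mapping: 1 2 4 5 6 7 3 0
Walk LF starting at row 7, prepending L[row]:
  step 1: row=7, L[7]='$', prepend. Next row=LF[7]=0
  step 2: row=0, L[0]='9', prepend. Next row=LF[0]=1
  step 3: row=1, L[1]='D', prepend. Next row=LF[1]=2
  step 4: row=2, L[2]='n', prepend. Next row=LF[2]=4
  step 5: row=4, L[4]='o', prepend. Next row=LF[4]=6
  step 6: row=6, L[6]='i', prepend. Next row=LF[6]=3
  step 7: row=3, L[3]='n', prepend. Next row=LF[3]=5
  step 8: row=5, L[5]='o', prepend. Next row=LF[5]=7
Reversed output: onionD9$

Answer: onionD9$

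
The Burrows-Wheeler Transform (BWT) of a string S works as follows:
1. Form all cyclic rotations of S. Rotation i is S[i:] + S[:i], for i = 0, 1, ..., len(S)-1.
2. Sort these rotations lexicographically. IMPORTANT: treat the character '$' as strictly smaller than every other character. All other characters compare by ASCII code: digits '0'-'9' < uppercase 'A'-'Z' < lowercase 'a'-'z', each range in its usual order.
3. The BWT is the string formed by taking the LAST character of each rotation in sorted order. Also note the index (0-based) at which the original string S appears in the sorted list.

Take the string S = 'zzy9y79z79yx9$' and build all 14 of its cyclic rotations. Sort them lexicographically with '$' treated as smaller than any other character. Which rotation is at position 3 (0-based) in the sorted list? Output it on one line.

All 14 rotations (rotation i = S[i:]+S[:i]):
  rot[0] = zzy9y79z79yx9$
  rot[1] = zy9y79z79yx9$z
  rot[2] = y9y79z79yx9$zz
  rot[3] = 9y79z79yx9$zzy
  rot[4] = y79z79yx9$zzy9
  rot[5] = 79z79yx9$zzy9y
  rot[6] = 9z79yx9$zzy9y7
  rot[7] = z79yx9$zzy9y79
  rot[8] = 79yx9$zzy9y79z
  rot[9] = 9yx9$zzy9y79z7
  rot[10] = yx9$zzy9y79z79
  rot[11] = x9$zzy9y79z79y
  rot[12] = 9$zzy9y79z79yx
  rot[13] = $zzy9y79z79yx9
Sorted (with $ < everything):
  sorted[0] = $zzy9y79z79yx9
  sorted[1] = 79yx9$zzy9y79z
  sorted[2] = 79z79yx9$zzy9y
  sorted[3] = 9$zzy9y79z79yx
  sorted[4] = 9y79z79yx9$zzy
  sorted[5] = 9yx9$zzy9y79z7
  sorted[6] = 9z79yx9$zzy9y7
  sorted[7] = x9$zzy9y79z79y
  sorted[8] = y79z79yx9$zzy9
  sorted[9] = y9y79z79yx9$zz
  sorted[10] = yx9$zzy9y79z79
  sorted[11] = z79yx9$zzy9y79
  sorted[12] = zy9y79z79yx9$z
  sorted[13] = zzy9y79z79yx9$
sorted[3] = 9$zzy9y79z79yx

Answer: 9$zzy9y79z79yx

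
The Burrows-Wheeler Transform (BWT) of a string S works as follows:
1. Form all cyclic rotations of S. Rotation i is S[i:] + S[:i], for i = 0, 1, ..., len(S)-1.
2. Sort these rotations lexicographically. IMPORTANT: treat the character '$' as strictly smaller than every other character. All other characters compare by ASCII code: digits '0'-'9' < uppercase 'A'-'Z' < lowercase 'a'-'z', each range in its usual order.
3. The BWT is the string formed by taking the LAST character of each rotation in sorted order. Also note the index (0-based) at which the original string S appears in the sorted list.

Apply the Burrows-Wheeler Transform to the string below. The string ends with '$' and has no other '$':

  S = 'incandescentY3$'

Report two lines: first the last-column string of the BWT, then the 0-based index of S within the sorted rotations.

All 15 rotations (rotation i = S[i:]+S[:i]):
  rot[0] = incandescentY3$
  rot[1] = ncandescentY3$i
  rot[2] = candescentY3$in
  rot[3] = andescentY3$inc
  rot[4] = ndescentY3$inca
  rot[5] = descentY3$incan
  rot[6] = escentY3$incand
  rot[7] = scentY3$incande
  rot[8] = centY3$incandes
  rot[9] = entY3$incandesc
  rot[10] = ntY3$incandesce
  rot[11] = tY3$incandescen
  rot[12] = Y3$incandescent
  rot[13] = 3$incandescentY
  rot[14] = $incandescentY3
Sorted (with $ < everything):
  sorted[0] = $incandescentY3  (last char: '3')
  sorted[1] = 3$incandescentY  (last char: 'Y')
  sorted[2] = Y3$incandescent  (last char: 't')
  sorted[3] = andescentY3$inc  (last char: 'c')
  sorted[4] = candescentY3$in  (last char: 'n')
  sorted[5] = centY3$incandes  (last char: 's')
  sorted[6] = descentY3$incan  (last char: 'n')
  sorted[7] = entY3$incandesc  (last char: 'c')
  sorted[8] = escentY3$incand  (last char: 'd')
  sorted[9] = incandescentY3$  (last char: '$')
  sorted[10] = ncandescentY3$i  (last char: 'i')
  sorted[11] = ndescentY3$inca  (last char: 'a')
  sorted[12] = ntY3$incandesce  (last char: 'e')
  sorted[13] = scentY3$incande  (last char: 'e')
  sorted[14] = tY3$incandescen  (last char: 'n')
Last column: 3Ytcnsncd$iaeen
Original string S is at sorted index 9

Answer: 3Ytcnsncd$iaeen
9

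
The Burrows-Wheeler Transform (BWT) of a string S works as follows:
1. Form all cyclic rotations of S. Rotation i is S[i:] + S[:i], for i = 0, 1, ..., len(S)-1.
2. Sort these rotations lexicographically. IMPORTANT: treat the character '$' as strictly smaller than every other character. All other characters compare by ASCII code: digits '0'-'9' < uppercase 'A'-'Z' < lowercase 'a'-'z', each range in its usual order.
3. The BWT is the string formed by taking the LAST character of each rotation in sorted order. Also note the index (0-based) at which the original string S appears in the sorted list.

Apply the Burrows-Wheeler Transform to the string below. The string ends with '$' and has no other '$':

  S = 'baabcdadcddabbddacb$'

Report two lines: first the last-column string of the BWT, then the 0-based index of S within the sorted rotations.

Answer: bbdaddc$aababdddcacb
7

Derivation:
All 20 rotations (rotation i = S[i:]+S[:i]):
  rot[0] = baabcdadcddabbddacb$
  rot[1] = aabcdadcddabbddacb$b
  rot[2] = abcdadcddabbddacb$ba
  rot[3] = bcdadcddabbddacb$baa
  rot[4] = cdadcddabbddacb$baab
  rot[5] = dadcddabbddacb$baabc
  rot[6] = adcddabbddacb$baabcd
  rot[7] = dcddabbddacb$baabcda
  rot[8] = cddabbddacb$baabcdad
  rot[9] = ddabbddacb$baabcdadc
  rot[10] = dabbddacb$baabcdadcd
  rot[11] = abbddacb$baabcdadcdd
  rot[12] = bbddacb$baabcdadcdda
  rot[13] = bddacb$baabcdadcddab
  rot[14] = ddacb$baabcdadcddabb
  rot[15] = dacb$baabcdadcddabbd
  rot[16] = acb$baabcdadcddabbdd
  rot[17] = cb$baabcdadcddabbdda
  rot[18] = b$baabcdadcddabbddac
  rot[19] = $baabcdadcddabbddacb
Sorted (with $ < everything):
  sorted[0] = $baabcdadcddabbddacb  (last char: 'b')
  sorted[1] = aabcdadcddabbddacb$b  (last char: 'b')
  sorted[2] = abbddacb$baabcdadcdd  (last char: 'd')
  sorted[3] = abcdadcddabbddacb$ba  (last char: 'a')
  sorted[4] = acb$baabcdadcddabbdd  (last char: 'd')
  sorted[5] = adcddabbddacb$baabcd  (last char: 'd')
  sorted[6] = b$baabcdadcddabbddac  (last char: 'c')
  sorted[7] = baabcdadcddabbddacb$  (last char: '$')
  sorted[8] = bbddacb$baabcdadcdda  (last char: 'a')
  sorted[9] = bcdadcddabbddacb$baa  (last char: 'a')
  sorted[10] = bddacb$baabcdadcddab  (last char: 'b')
  sorted[11] = cb$baabcdadcddabbdda  (last char: 'a')
  sorted[12] = cdadcddabbddacb$baab  (last char: 'b')
  sorted[13] = cddabbddacb$baabcdad  (last char: 'd')
  sorted[14] = dabbddacb$baabcdadcd  (last char: 'd')
  sorted[15] = dacb$baabcdadcddabbd  (last char: 'd')
  sorted[16] = dadcddabbddacb$baabc  (last char: 'c')
  sorted[17] = dcddabbddacb$baabcda  (last char: 'a')
  sorted[18] = ddabbddacb$baabcdadc  (last char: 'c')
  sorted[19] = ddacb$baabcdadcddabb  (last char: 'b')
Last column: bbdaddc$aababdddcacb
Original string S is at sorted index 7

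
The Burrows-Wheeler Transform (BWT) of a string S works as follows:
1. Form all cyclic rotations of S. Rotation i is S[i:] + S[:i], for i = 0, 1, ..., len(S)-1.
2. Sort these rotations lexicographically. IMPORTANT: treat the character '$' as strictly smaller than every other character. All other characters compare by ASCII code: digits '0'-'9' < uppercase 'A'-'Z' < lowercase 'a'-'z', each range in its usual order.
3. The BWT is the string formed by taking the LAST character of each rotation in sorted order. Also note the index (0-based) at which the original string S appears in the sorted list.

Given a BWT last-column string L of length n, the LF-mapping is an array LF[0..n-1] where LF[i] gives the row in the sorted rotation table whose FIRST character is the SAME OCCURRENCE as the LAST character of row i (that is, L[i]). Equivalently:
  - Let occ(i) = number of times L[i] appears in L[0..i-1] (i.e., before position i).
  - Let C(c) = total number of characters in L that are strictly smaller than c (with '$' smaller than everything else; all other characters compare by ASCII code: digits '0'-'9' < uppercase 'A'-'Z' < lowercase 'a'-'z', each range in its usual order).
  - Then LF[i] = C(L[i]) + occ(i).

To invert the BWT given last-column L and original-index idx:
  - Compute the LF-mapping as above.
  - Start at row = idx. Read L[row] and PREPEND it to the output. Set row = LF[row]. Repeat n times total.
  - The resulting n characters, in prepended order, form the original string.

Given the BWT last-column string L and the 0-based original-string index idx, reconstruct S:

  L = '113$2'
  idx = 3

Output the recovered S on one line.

LF mapping: 1 2 4 0 3
Walk LF starting at row 3, prepending L[row]:
  step 1: row=3, L[3]='$', prepend. Next row=LF[3]=0
  step 2: row=0, L[0]='1', prepend. Next row=LF[0]=1
  step 3: row=1, L[1]='1', prepend. Next row=LF[1]=2
  step 4: row=2, L[2]='3', prepend. Next row=LF[2]=4
  step 5: row=4, L[4]='2', prepend. Next row=LF[4]=3
Reversed output: 2311$

Answer: 2311$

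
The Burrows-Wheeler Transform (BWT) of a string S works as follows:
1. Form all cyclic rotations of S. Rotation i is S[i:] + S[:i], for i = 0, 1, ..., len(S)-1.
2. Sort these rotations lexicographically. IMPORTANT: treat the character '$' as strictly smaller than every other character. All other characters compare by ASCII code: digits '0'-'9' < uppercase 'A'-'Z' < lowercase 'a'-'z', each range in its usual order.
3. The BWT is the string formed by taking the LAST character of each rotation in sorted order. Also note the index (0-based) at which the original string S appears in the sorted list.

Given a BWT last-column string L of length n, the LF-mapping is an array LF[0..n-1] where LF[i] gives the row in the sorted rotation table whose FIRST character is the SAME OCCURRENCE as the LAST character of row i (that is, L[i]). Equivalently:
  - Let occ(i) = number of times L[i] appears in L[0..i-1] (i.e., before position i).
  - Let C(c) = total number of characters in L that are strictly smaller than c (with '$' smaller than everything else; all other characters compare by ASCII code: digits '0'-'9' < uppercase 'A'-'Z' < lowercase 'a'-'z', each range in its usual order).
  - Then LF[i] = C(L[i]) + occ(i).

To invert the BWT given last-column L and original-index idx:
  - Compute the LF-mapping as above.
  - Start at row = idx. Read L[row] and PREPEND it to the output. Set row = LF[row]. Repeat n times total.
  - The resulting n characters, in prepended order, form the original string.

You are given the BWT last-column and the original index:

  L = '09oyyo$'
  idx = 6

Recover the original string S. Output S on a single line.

Answer: yoyo90$

Derivation:
LF mapping: 1 2 3 5 6 4 0
Walk LF starting at row 6, prepending L[row]:
  step 1: row=6, L[6]='$', prepend. Next row=LF[6]=0
  step 2: row=0, L[0]='0', prepend. Next row=LF[0]=1
  step 3: row=1, L[1]='9', prepend. Next row=LF[1]=2
  step 4: row=2, L[2]='o', prepend. Next row=LF[2]=3
  step 5: row=3, L[3]='y', prepend. Next row=LF[3]=5
  step 6: row=5, L[5]='o', prepend. Next row=LF[5]=4
  step 7: row=4, L[4]='y', prepend. Next row=LF[4]=6
Reversed output: yoyo90$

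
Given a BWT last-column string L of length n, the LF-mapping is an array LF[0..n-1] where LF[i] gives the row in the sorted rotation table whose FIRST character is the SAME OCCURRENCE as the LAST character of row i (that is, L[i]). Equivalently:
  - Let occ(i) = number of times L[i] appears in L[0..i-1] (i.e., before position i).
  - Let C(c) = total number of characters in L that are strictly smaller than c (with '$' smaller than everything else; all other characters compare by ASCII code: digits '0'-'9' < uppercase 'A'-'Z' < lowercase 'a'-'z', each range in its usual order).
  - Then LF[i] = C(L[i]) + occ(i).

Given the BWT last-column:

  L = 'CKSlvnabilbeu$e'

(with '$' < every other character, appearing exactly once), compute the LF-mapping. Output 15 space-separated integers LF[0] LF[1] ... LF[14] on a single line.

Char counts: '$':1, 'C':1, 'K':1, 'S':1, 'a':1, 'b':2, 'e':2, 'i':1, 'l':2, 'n':1, 'u':1, 'v':1
C (first-col start): C('$')=0, C('C')=1, C('K')=2, C('S')=3, C('a')=4, C('b')=5, C('e')=7, C('i')=9, C('l')=10, C('n')=12, C('u')=13, C('v')=14
L[0]='C': occ=0, LF[0]=C('C')+0=1+0=1
L[1]='K': occ=0, LF[1]=C('K')+0=2+0=2
L[2]='S': occ=0, LF[2]=C('S')+0=3+0=3
L[3]='l': occ=0, LF[3]=C('l')+0=10+0=10
L[4]='v': occ=0, LF[4]=C('v')+0=14+0=14
L[5]='n': occ=0, LF[5]=C('n')+0=12+0=12
L[6]='a': occ=0, LF[6]=C('a')+0=4+0=4
L[7]='b': occ=0, LF[7]=C('b')+0=5+0=5
L[8]='i': occ=0, LF[8]=C('i')+0=9+0=9
L[9]='l': occ=1, LF[9]=C('l')+1=10+1=11
L[10]='b': occ=1, LF[10]=C('b')+1=5+1=6
L[11]='e': occ=0, LF[11]=C('e')+0=7+0=7
L[12]='u': occ=0, LF[12]=C('u')+0=13+0=13
L[13]='$': occ=0, LF[13]=C('$')+0=0+0=0
L[14]='e': occ=1, LF[14]=C('e')+1=7+1=8

Answer: 1 2 3 10 14 12 4 5 9 11 6 7 13 0 8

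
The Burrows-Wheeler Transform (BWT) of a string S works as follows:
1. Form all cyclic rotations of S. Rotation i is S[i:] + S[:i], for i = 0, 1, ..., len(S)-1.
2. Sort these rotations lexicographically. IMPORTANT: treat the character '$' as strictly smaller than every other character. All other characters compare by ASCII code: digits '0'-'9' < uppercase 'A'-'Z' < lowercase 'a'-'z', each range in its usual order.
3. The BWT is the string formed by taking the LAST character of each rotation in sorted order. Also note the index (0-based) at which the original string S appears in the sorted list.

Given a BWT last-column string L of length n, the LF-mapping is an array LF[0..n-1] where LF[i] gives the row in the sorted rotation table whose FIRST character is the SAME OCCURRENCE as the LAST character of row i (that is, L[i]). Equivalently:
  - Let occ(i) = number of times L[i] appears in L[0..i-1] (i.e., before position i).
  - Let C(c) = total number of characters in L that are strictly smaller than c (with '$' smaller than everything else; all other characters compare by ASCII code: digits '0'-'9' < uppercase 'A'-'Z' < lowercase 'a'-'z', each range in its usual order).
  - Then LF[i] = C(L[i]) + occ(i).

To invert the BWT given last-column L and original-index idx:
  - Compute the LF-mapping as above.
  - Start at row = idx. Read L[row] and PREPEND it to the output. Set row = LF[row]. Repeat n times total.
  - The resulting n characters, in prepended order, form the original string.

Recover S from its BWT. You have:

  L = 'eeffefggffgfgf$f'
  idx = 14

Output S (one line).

LF mapping: 1 2 4 5 3 6 12 13 7 8 14 9 15 10 0 11
Walk LF starting at row 14, prepending L[row]:
  step 1: row=14, L[14]='$', prepend. Next row=LF[14]=0
  step 2: row=0, L[0]='e', prepend. Next row=LF[0]=1
  step 3: row=1, L[1]='e', prepend. Next row=LF[1]=2
  step 4: row=2, L[2]='f', prepend. Next row=LF[2]=4
  step 5: row=4, L[4]='e', prepend. Next row=LF[4]=3
  step 6: row=3, L[3]='f', prepend. Next row=LF[3]=5
  step 7: row=5, L[5]='f', prepend. Next row=LF[5]=6
  step 8: row=6, L[6]='g', prepend. Next row=LF[6]=12
  step 9: row=12, L[12]='g', prepend. Next row=LF[12]=15
  step 10: row=15, L[15]='f', prepend. Next row=LF[15]=11
  step 11: row=11, L[11]='f', prepend. Next row=LF[11]=9
  step 12: row=9, L[9]='f', prepend. Next row=LF[9]=8
  step 13: row=8, L[8]='f', prepend. Next row=LF[8]=7
  step 14: row=7, L[7]='g', prepend. Next row=LF[7]=13
  step 15: row=13, L[13]='f', prepend. Next row=LF[13]=10
  step 16: row=10, L[10]='g', prepend. Next row=LF[10]=14
Reversed output: gfgffffggffefee$

Answer: gfgffffggffefee$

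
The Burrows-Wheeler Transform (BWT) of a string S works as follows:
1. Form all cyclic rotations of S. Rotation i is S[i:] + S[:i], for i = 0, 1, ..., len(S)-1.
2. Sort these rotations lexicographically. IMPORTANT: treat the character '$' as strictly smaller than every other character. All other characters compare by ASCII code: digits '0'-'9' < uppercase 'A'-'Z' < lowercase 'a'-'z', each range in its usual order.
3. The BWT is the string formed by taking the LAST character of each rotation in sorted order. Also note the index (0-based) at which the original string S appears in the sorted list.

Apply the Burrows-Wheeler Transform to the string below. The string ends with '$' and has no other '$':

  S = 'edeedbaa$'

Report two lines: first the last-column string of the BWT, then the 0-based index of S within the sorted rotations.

All 9 rotations (rotation i = S[i:]+S[:i]):
  rot[0] = edeedbaa$
  rot[1] = deedbaa$e
  rot[2] = eedbaa$ed
  rot[3] = edbaa$ede
  rot[4] = dbaa$edee
  rot[5] = baa$edeed
  rot[6] = aa$edeedb
  rot[7] = a$edeedba
  rot[8] = $edeedbaa
Sorted (with $ < everything):
  sorted[0] = $edeedbaa  (last char: 'a')
  sorted[1] = a$edeedba  (last char: 'a')
  sorted[2] = aa$edeedb  (last char: 'b')
  sorted[3] = baa$edeed  (last char: 'd')
  sorted[4] = dbaa$edee  (last char: 'e')
  sorted[5] = deedbaa$e  (last char: 'e')
  sorted[6] = edbaa$ede  (last char: 'e')
  sorted[7] = edeedbaa$  (last char: '$')
  sorted[8] = eedbaa$ed  (last char: 'd')
Last column: aabdeee$d
Original string S is at sorted index 7

Answer: aabdeee$d
7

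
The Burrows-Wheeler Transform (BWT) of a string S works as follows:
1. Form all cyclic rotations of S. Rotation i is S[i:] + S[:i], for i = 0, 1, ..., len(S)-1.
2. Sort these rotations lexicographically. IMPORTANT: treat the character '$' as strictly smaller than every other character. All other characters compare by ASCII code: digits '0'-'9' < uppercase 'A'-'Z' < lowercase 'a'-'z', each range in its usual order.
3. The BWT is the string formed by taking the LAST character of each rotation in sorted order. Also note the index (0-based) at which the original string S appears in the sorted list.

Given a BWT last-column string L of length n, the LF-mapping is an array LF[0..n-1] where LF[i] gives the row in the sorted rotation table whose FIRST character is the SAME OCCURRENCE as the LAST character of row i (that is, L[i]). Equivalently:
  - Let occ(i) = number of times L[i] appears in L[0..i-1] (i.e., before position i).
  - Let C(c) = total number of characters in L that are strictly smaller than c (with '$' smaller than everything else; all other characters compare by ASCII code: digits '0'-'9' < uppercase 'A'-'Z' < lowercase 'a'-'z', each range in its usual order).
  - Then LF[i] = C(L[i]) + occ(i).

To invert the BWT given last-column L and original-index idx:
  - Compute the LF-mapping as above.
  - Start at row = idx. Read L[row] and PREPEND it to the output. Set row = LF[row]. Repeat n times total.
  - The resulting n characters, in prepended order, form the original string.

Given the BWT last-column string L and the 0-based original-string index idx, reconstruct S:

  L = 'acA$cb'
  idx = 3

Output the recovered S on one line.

Answer: bccAa$

Derivation:
LF mapping: 2 4 1 0 5 3
Walk LF starting at row 3, prepending L[row]:
  step 1: row=3, L[3]='$', prepend. Next row=LF[3]=0
  step 2: row=0, L[0]='a', prepend. Next row=LF[0]=2
  step 3: row=2, L[2]='A', prepend. Next row=LF[2]=1
  step 4: row=1, L[1]='c', prepend. Next row=LF[1]=4
  step 5: row=4, L[4]='c', prepend. Next row=LF[4]=5
  step 6: row=5, L[5]='b', prepend. Next row=LF[5]=3
Reversed output: bccAa$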